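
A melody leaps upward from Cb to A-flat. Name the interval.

major sixth

Counting letters C–D–E–F–G–A gives a sixth.
Cb→Ab = 9 semitones, exactly the major sixth.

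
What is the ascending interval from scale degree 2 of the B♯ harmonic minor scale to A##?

major sixth

Scale degree 2 of B# harmonic minor is C##.
C## up to A##: letters C→A make it a sixth; 9 semitones makes it major.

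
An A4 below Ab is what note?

Ebb

A down a perfect fourth is E, so the target letter is E.
From Ab, an augmented fourth is 6 semitones down: Ebb.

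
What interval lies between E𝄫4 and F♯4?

doubly augmented second

Counting letters E–F gives a second.
Ebb→F# = 4 semitones, 2 wider than the major second (2), so doubly augmented.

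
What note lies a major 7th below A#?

B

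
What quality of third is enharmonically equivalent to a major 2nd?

A major second spans 2 semitones.
A third spanning 2 semitones is diminished (the major third is 4).

diminished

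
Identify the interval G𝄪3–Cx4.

Counting letters G–A–B–C gives a fourth.
G##→C## = 5 semitones, exactly the perfect fourth.

perfect fourth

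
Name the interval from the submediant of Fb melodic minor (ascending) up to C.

major seventh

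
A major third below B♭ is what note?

B down a major third is G, so the target letter is G.
From Bb, a major third is 4 semitones down: Gb.

Gb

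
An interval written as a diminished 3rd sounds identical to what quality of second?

A diminished third spans 2 semitones.
A second spanning 2 semitones is major (the major second is 2).

major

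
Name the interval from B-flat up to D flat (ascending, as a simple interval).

The letter names run B→D, a span of 2 letter steps, so the interval is some kind of third.
Bb to Db is 3 semitones. A major third is 4, so 3 makes it minor.

minor third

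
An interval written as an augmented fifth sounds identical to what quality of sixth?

minor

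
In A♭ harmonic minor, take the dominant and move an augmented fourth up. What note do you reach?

A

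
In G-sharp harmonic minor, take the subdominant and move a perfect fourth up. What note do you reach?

The subdominant of G# harmonic minor is C#.
A perfect fourth (5 semitones) above C# lands on the letter F, giving F#.

F#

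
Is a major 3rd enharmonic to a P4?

A major third spans 4 semitones; a perfect fourth spans 5.
The spans differ, so they are not enharmonic equivalents.

No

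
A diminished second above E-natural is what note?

Fb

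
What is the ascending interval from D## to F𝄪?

minor third

The letter names run D→F, a span of 2 letter steps, so the interval is some kind of third.
D## to F## is 3 semitones. A major third is 4, so 3 makes it minor.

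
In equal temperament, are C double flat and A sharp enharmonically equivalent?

Yes

Cbb = pitch class 10 and A# = pitch class 10 — the same pitch class, so they are enharmonic equivalents.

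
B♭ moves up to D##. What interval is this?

doubly augmented third

Counting letters B–C–D gives a third.
Bb→D## = 6 semitones, 2 wider than the major third (4), so doubly augmented.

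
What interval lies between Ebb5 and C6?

augmented sixth

The letter names run E→C, a span of 5 letter steps, so the interval is some kind of sixth.
Ebb to C is 10 semitones. A major sixth is 9, so 10 makes it augmented.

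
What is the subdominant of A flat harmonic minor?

Degree 4 takes the letter 3 steps above A, which is D.
In harmonic minor, degree 4 sits 5 semitones above the tonic. Ab + 5 semitones is pitch class 1, spelled on D as Db.

Db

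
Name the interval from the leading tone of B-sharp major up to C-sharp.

diminished third

The leading tone of B# major is A##.
A## up to C#: letters A→C make it a third; 2 semitones makes it diminished.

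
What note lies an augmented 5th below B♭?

Ebb

B down a perfect fifth is E, so the target letter is E.
From Bb, an augmented fifth is 8 semitones down: Ebb.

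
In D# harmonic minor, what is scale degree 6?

B

Degree 6 takes the letter 5 steps above D, which is B.
In harmonic minor, degree 6 sits 8 semitones above the tonic. D# + 8 semitones is pitch class 11, spelled on B as B.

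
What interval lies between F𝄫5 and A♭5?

augmented third

The letter names run F→A, a span of 2 letter steps, so the interval is some kind of third.
Fbb to Ab is 5 semitones. A major third is 4, so 5 makes it augmented.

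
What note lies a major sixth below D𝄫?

A sixth below D lands on the letter F.
A major sixth spans 9 semitones, so Dbb moves to pitch class 3. On the letter F that is Fbb.

Fbb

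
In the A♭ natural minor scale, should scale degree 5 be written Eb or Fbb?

Eb

Each scale degree takes a distinct letter name. Degree 5 of a scale on A must use the letter E.
Eb and Fbb are enharmonically the same pitch, but only Eb uses the letter E, so it is the correct spelling here.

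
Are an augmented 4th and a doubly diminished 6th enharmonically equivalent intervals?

An augmented fourth spans 6 semitones; a doubly diminished sixth spans 6.
They are enharmonically equivalent.

Yes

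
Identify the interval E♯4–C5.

The letter names run E→C, a span of 5 letter steps, so the interval is some kind of sixth.
E# to C is 7 semitones. A major sixth is 9, so 7 makes it diminished.

diminished sixth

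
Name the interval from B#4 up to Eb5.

Counting letters B–C–D–E gives a fourth.
B#→Eb = 3 semitones, 2 narrower than the perfect fourth (5), so doubly diminished.

doubly diminished fourth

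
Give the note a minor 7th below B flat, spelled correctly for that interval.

B down a major seventh is C, so the target letter is C.
From Bb, a minor seventh is 10 semitones down: C.

C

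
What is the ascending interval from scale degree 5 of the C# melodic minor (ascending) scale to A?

Scale degree 5 of C# melodic minor (ascending) is G#.
G# up to A: letters G→A make it a second; 1 semitone makes it minor.

minor second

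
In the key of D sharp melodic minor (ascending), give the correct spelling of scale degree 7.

Degree 7 takes the letter 6 steps above D, which is C.
In melodic minor (ascending), degree 7 sits 11 semitones above the tonic. D# + 11 semitones is pitch class 2, spelled on C as C##.

C##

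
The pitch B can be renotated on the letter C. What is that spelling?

Plain C sits 1 semitone above B, so on the letter C the same pitch needs a flat: Cb.

Cb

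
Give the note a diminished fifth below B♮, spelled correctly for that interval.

B down a perfect fifth is E, so the target letter is E.
From B, a diminished fifth is 6 semitones down: E#.

E#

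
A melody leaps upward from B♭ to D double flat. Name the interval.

diminished third

Counting letters B–C–D gives a third.
Bb→Dbb = 2 semitones, 2 narrower than the major third (4), so diminished.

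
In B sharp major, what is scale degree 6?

Degree 6 takes the letter 5 steps above B, which is G.
In major, degree 6 sits 9 semitones above the tonic. B# + 9 semitones is pitch class 9, spelled on G as G##.

G##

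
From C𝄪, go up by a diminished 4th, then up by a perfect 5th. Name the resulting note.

C#

A diminished fourth up from C## is F# (letter F, 4 semitones up).
A perfect fifth up from F# is C# (letter C, 7 semitones up).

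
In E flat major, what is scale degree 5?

Bb

Degree 5 takes the letter 4 steps above E, which is B.
In major, degree 5 sits 7 semitones above the tonic. Eb + 7 semitones is pitch class 10, spelled on B as Bb.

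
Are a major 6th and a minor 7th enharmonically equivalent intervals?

A major sixth spans 9 semitones; a minor seventh spans 10.
The spans differ, so they are not enharmonic equivalents.

No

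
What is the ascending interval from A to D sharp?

The letter names run A→D, a span of 3 letter steps, so the interval is some kind of fourth.
A to D# is 6 semitones. A perfect fourth is 5, so 6 makes it augmented.

augmented fourth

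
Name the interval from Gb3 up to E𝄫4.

minor sixth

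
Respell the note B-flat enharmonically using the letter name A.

Plain A sits 1 semitone below Bb, so on the letter A the same pitch needs a sharp: A#.

A#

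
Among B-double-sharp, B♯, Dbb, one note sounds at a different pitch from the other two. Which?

In 12-tone equal temperament, enharmonic equivalents share a pitch class. B## is pitch class 1; B# is pitch class 0; Dbb is pitch class 0.
B# and Dbb share pitch class 0, while B## is pitch class 1.

B##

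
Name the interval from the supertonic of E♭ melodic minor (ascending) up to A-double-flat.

diminished third

The supertonic of Eb melodic minor (ascending) is F.
F up to Abb: letters F→A make it a third; 2 semitones makes it diminished.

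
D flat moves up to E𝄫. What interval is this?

minor second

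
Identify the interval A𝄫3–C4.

Counting letters A–B–C gives a third.
Abb→C = 5 semitones, 1 wider than the major third (4), so augmented.

augmented third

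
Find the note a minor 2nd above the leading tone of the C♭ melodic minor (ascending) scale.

The leading tone of Cb melodic minor (ascending) is Bb.
A minor second (1 semitone) above Bb lands on the letter C, giving Cb.

Cb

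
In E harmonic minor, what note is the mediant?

The E harmonic minor scale runs E F# G A B C D#.
Degree 3 is G.

G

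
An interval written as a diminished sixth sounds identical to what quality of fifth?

perfect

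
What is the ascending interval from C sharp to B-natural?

minor seventh

The letter names run C→B, a span of 6 letter steps, so the interval is some kind of seventh.
C# to B is 10 semitones. A major seventh is 11, so 10 makes it minor.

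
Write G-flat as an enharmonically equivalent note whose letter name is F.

Plain F sits 1 semitone below Gb, so on the letter F the same pitch needs a sharp: F#.

F#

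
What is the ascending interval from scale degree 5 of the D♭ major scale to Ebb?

Scale degree 5 of Db major is Ab.
Ab up to Ebb: letters A→E make it a fifth; 6 semitones makes it diminished.

diminished fifth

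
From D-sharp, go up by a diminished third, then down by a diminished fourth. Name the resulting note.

A diminished third up from D# is F (letter F, 2 semitones up).
A diminished fourth down from F is C# (letter C, 4 semitones down).

C#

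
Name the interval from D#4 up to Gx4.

Counting letters D–E–F–G gives a fourth.
D#→G## = 6 semitones, 1 wider than the perfect fourth (5), so augmented.

augmented fourth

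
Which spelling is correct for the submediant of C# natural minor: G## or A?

Each scale degree takes a distinct letter name. Degree 6 of a scale on C must use the letter A.
A and G## are enharmonically the same pitch, but only A uses the letter A, so it is the correct spelling here.

A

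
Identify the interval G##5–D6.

doubly diminished fifth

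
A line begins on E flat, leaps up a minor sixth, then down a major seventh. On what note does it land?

Dbb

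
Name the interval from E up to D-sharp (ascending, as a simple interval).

major seventh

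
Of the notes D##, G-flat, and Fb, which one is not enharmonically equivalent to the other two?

Gb

In 12-tone equal temperament, enharmonic equivalents share a pitch class. D## is pitch class 4; Gb is pitch class 6; Fb is pitch class 4.
D## and Fb share pitch class 4, while Gb is pitch class 6.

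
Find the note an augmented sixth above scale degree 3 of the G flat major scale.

G#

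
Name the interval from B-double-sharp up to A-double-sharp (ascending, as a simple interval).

minor seventh

Counting letters B–C–D–E–F–G–A gives a seventh.
B##→A## = 10 semitones, 1 narrower than the major seventh (11), so minor.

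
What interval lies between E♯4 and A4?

Counting letters E–F–G–A gives a fourth.
E#→A = 4 semitones, 1 narrower than the perfect fourth (5), so diminished.

diminished fourth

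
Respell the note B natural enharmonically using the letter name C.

Cb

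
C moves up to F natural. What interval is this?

perfect fourth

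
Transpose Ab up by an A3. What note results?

A third above A lands on the letter C.
An augmented third spans 5 semitones, so Ab moves to pitch class 1. On the letter C that is C#.

C#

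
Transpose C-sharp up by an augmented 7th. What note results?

A seventh above C lands on the letter B.
An augmented seventh spans 12 semitones, so C# moves to pitch class 1. On the letter B that is B##.

B##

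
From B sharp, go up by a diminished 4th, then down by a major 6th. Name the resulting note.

A diminished fourth up from B# is E (letter E, 4 semitones up).
A major sixth down from E is G (letter G, 9 semitones down).

G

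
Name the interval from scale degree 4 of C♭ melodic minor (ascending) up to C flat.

Scale degree 4 of Cb melodic minor (ascending) is Fb.
Fb up to Cb: letters F→C make it a fifth; 7 semitones makes it perfect.

perfect fifth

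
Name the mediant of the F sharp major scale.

A#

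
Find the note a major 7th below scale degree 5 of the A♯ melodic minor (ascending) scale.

F#

Scale degree 5 of A# melodic minor (ascending) is E#.
A major seventh (11 semitones) below E# lands on the letter F, giving F#.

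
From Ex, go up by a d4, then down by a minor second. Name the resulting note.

G##

A diminished fourth up from E## is A# (letter A, 4 semitones up).
A minor second down from A# is G## (letter G, 1 semitone down).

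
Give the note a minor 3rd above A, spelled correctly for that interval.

C

A third above A lands on the letter C.
A minor third spans 3 semitones, so A moves to pitch class 0. On the letter C that is C.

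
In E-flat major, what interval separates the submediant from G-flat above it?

The submediant of Eb major is C.
C up to Gb: letters C→G make it a fifth; 6 semitones makes it diminished.

diminished fifth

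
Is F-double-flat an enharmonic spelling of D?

Two spellings are enharmonically equivalent only if they share a pitch class.
Here Fbb → 3, D → 2; 2 ≠ 3, so they are not.

No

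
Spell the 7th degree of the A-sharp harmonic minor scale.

G##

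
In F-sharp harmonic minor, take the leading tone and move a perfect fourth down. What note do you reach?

The leading tone of F# harmonic minor is E#.
A perfect fourth (5 semitones) below E# lands on the letter B, giving B#.

B#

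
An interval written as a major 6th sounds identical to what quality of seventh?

diminished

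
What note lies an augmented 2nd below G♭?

Fbb

G down a major second is F, so the target letter is F.
From Gb, an augmented second is 3 semitones down: Fbb.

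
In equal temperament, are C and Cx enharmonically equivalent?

No

C is pitch class 0; C## is pitch class 2.
The pitch classes differ (0 vs. 2), so they are not enharmonic equivalents.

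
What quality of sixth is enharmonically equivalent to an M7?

doubly augmented

A major seventh spans 11 semitones.
A sixth spanning 11 semitones is doubly augmented (the major sixth is 9).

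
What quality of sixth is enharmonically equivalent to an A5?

minor

An augmented fifth spans 8 semitones.
A sixth spanning 8 semitones is minor (the major sixth is 9).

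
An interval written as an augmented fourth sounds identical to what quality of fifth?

An augmented fourth spans 6 semitones.
A fifth spanning 6 semitones is diminished (the perfect fifth is 7).

diminished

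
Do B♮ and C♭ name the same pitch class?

B = pitch class 11 and Cb = pitch class 11 — the same pitch class, so they are enharmonic equivalents.

Yes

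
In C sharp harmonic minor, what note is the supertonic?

The C# harmonic minor scale runs C# D# E F# G# A B#.
Degree 2 is D#.

D#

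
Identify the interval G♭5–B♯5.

doubly augmented third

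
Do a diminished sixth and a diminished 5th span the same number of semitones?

No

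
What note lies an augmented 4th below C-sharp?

C down a perfect fourth is G, so the target letter is G.
From C#, an augmented fourth is 6 semitones down: G.

G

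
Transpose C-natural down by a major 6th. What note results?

Eb

C down a major sixth is Eb, so the target letter is E.
From C, a major sixth is 9 semitones down: Eb.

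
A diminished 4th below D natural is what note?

A#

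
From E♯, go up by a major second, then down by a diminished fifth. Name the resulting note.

A major second up from E# is F## (letter F, 2 semitones up).
A diminished fifth down from F## is B## (letter B, 6 semitones down).

B##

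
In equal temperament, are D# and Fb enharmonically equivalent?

No

D# is pitch class 3; Fb is pitch class 4.
The pitch classes differ (3 vs. 4), so they are not enharmonic equivalents.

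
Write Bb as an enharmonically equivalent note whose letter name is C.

Plain C sits 2 semitones above Bb, so on the letter C the same pitch needs a double flat: Cbb.

Cbb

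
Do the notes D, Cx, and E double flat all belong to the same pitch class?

Yes

D is pitch class 2; C## is pitch class 2; Ebb is pitch class 2.
All spellings map to pitch class 2, so they are enharmonically equivalent.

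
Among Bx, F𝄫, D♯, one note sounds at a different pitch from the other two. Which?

B##

In 12-tone equal temperament, enharmonic equivalents share a pitch class. B## is pitch class 1; Fbb is pitch class 3; D# is pitch class 3.
Fbb and D# share pitch class 3, while B## is pitch class 1.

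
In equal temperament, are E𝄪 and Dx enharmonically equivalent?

No

E## is pitch class 6; D## is pitch class 4.
The pitch classes differ (6 vs. 4), so they are not enharmonic equivalents.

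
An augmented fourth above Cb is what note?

A fourth above C lands on the letter F.
An augmented fourth spans 6 semitones, so Cb moves to pitch class 5. On the letter F that is F.

F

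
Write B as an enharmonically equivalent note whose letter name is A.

A##

B is pitch class 11. The letter A alone is pitch class 9.
To reach pitch class 11 from A requires an offset of +2 semitones, i.e. double sharp: A##.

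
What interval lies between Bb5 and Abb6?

diminished seventh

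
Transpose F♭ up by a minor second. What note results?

F up a major second is G, so the target letter is G.
From Fb, a minor second is 1 semitone up: Gbb.

Gbb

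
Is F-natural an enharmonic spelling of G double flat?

Yes

F = pitch class 5 and Gbb = pitch class 5 — the same pitch class, so they are enharmonic equivalents.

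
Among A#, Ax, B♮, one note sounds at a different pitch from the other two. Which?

In 12-tone equal temperament, enharmonic equivalents share a pitch class. A# is pitch class 10; A## is pitch class 11; B is pitch class 11.
A## and B share pitch class 11, while A# is pitch class 10.

A#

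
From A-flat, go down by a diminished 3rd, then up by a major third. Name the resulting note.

A diminished third down from Ab is F# (letter F, 2 semitones down).
A major third up from F# is A# (letter A, 4 semitones up).

A#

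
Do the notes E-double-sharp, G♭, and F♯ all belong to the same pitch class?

Yes

E## is pitch class 6; Gb is pitch class 6; F# is pitch class 6.
All spellings map to pitch class 6, so they are enharmonically equivalent.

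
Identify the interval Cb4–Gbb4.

Counting letters C–D–E–F–G gives a fifth.
Cb→Gbb = 6 semitones, 1 narrower than the perfect fifth (7), so diminished.

diminished fifth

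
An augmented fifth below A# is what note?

A down a perfect fifth is D, so the target letter is D.
From A#, an augmented fifth is 8 semitones down: D.

D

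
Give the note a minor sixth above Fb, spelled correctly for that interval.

Dbb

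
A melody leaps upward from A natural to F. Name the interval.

minor sixth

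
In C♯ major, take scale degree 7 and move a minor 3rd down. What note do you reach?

G##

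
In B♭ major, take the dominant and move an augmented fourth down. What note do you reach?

Cb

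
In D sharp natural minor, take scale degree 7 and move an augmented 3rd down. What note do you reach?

Ab

Scale degree 7 of D# natural minor is C#.
An augmented third (5 semitones) below C# lands on the letter A, giving Ab.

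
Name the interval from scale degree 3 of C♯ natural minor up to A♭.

Scale degree 3 of C# natural minor is E.
E up to Ab: letters E→A make it a fourth; 4 semitones makes it diminished.

diminished fourth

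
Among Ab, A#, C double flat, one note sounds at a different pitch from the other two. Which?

Ab

In 12-tone equal temperament, enharmonic equivalents share a pitch class. Ab is pitch class 8; A# is pitch class 10; Cbb is pitch class 10.
A# and Cbb share pitch class 10, while Ab is pitch class 8.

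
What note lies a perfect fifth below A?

D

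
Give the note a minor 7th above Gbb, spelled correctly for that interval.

A seventh above G lands on the letter F.
A minor seventh spans 10 semitones, so Gbb moves to pitch class 3. On the letter F that is Fbb.

Fbb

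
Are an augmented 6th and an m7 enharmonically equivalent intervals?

Yes

An augmented sixth spans 10 semitones; a minor seventh spans 10.
They are enharmonically equivalent.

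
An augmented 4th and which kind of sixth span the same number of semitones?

An augmented fourth spans 6 semitones.
A sixth spanning 6 semitones is doubly diminished (the major sixth is 9).

doubly diminished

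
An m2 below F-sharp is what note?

E#

F down a major second is Eb, so the target letter is E.
From F#, a minor second is 1 semitone down: E#.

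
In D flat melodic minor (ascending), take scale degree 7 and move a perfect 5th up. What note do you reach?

G

Scale degree 7 of Db melodic minor (ascending) is C.
A perfect fifth (7 semitones) above C lands on the letter G, giving G.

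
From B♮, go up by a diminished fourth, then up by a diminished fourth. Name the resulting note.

Abb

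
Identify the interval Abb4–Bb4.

Counting letters A–B gives a second.
Abb→Bb = 3 semitones, 1 wider than the major second (2), so augmented.

augmented second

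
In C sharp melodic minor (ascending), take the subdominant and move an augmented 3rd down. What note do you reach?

The subdominant of C# melodic minor (ascending) is F#.
An augmented third (5 semitones) below F# lands on the letter D, giving Db.

Db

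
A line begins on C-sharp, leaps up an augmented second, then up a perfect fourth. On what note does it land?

G##

An augmented second up from C# is D## (letter D, 3 semitones up).
A perfect fourth up from D## is G## (letter G, 5 semitones up).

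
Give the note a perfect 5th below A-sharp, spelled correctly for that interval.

A down a perfect fifth is D, so the target letter is D.
From A#, a perfect fifth is 7 semitones down: D#.

D#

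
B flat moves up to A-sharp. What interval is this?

The letter names run B→A, a span of 6 letter steps, so the interval is some kind of seventh.
Bb to A# is 12 semitones. A major seventh is 11, so 12 makes it augmented.

augmented seventh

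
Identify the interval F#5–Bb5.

diminished fourth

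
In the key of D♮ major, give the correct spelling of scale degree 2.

The D major scale runs D E F# G A B C#.
Degree 2 is E.

E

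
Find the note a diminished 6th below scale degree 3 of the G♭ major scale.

Scale degree 3 of Gb major is Bb.
A diminished sixth (7 semitones) below Bb lands on the letter D, giving D#.

D#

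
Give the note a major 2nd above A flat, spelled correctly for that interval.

A up a major second is B, so the target letter is B.
From Ab, a major second is 2 semitones up: Bb.

Bb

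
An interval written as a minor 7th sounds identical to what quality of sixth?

augmented

A minor seventh spans 10 semitones.
A sixth spanning 10 semitones is augmented (the major sixth is 9).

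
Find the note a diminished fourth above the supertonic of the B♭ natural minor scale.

Fb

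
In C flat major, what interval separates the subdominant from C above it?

augmented fifth

The subdominant of Cb major is Fb.
Fb up to C: letters F→C make it a fifth; 8 semitones makes it augmented.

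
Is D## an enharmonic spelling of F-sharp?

No

Two spellings are enharmonically equivalent only if they share a pitch class.
Here D## → 4, F# → 6; 4 ≠ 6, so they are not.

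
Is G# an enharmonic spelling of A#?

No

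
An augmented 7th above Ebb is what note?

D

E up a major seventh is D#, so the target letter is D.
From Ebb, an augmented seventh is 12 semitones up: D.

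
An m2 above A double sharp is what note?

A up a major second is B, so the target letter is B.
From A##, a minor second is 1 semitone up: B#.

B#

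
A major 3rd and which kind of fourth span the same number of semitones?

diminished

A major third spans 4 semitones.
A fourth spanning 4 semitones is diminished (the perfect fourth is 5).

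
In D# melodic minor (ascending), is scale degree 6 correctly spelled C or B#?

Each scale degree takes a distinct letter name. Degree 6 of a scale on D must use the letter B.
B# and C are enharmonically the same pitch, but only B# uses the letter B, so it is the correct spelling here.

B#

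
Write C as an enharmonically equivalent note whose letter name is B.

B#

Plain B sits 1 semitone below C, so on the letter B the same pitch needs a sharp: B#.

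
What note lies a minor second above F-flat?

A second above F lands on the letter G.
A minor second spans 1 semitone, so Fb moves to pitch class 5. On the letter G that is Gbb.

Gbb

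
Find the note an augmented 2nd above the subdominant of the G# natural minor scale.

The subdominant of G# natural minor is C#.
An augmented second (3 semitones) above C# lands on the letter D, giving D##.

D##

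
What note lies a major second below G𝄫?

Fbb

A second below G lands on the letter F.
A major second spans 2 semitones, so Gbb moves to pitch class 3. On the letter F that is Fbb.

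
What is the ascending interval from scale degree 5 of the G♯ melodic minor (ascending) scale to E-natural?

minor second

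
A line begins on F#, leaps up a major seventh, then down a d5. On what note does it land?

A##

A major seventh up from F# is E# (letter E, 11 semitones up).
A diminished fifth down from E# is A## (letter A, 6 semitones down).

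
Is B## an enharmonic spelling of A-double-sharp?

No

Two spellings are enharmonically equivalent only if they share a pitch class.
Here B## → 1, A## → 11; 1 ≠ 11, so they are not.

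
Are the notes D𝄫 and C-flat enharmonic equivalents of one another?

No

Two spellings are enharmonically equivalent only if they share a pitch class.
Here Dbb → 0, Cb → 11; 0 ≠ 11, so they are not.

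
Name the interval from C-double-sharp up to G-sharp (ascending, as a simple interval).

The letter names run C→G, a span of 4 letter steps, so the interval is some kind of fifth.
C## to G# is 6 semitones. A perfect fifth is 7, so 6 makes it diminished.

diminished fifth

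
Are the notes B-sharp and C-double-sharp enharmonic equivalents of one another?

No

B# is pitch class 0; C## is pitch class 2.
The pitch classes differ (0 vs. 2), so they are not enharmonic equivalents.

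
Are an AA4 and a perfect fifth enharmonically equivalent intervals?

Yes

A doubly augmented fourth spans 7 semitones; a perfect fifth spans 7.
They are enharmonically equivalent.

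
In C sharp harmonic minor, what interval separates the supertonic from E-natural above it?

minor second

The supertonic of C# harmonic minor is D#.
D# up to E: letters D→E make it a second; 1 semitone makes it minor.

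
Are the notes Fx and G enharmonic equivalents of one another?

Yes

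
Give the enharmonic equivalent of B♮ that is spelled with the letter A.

B is pitch class 11. The letter A alone is pitch class 9.
To reach pitch class 11 from A requires an offset of +2 semitones, i.e. double sharp: A##.

A##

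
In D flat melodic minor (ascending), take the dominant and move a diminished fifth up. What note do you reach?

Ebb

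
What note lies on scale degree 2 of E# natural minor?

Degree 2 takes the letter 1 step above E, which is F.
In natural minor, degree 2 sits 2 semitones above the tonic. E# + 2 semitones is pitch class 7, spelled on F as F##.

F##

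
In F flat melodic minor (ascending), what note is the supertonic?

Degree 2 takes the letter 1 step above F, which is G.
In melodic minor (ascending), degree 2 sits 2 semitones above the tonic. Fb + 2 semitones is pitch class 6, spelled on G as Gb.

Gb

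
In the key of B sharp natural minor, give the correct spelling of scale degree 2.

Degree 2 takes the letter 1 step above B, which is C.
In natural minor, degree 2 sits 2 semitones above the tonic. B# + 2 semitones is pitch class 2, spelled on C as C##.

C##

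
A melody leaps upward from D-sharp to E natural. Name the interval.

Counting letters D–E gives a second.
D#→E = 1 semitone, 1 narrower than the major second (2), so minor.

minor second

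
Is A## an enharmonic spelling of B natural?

Yes

A## is pitch class 11; B is pitch class 11.
All spellings map to pitch class 11, so they are enharmonically equivalent.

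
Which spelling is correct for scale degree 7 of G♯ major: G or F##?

F##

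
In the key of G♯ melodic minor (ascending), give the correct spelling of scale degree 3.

Degree 3 takes the letter 2 steps above G, which is B.
In melodic minor (ascending), degree 3 sits 3 semitones above the tonic. G# + 3 semitones is pitch class 11, spelled on B as B.

B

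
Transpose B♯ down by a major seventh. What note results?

C#

A seventh below B lands on the letter C.
A major seventh spans 11 semitones, so B# moves to pitch class 1. On the letter C that is C#.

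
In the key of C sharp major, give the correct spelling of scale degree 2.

D#

The C# major scale runs C# D# E# F# G# A# B#.
Degree 2 is D#.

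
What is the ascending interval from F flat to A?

The letter names run F→A, a span of 2 letter steps, so the interval is some kind of third.
Fb to A is 5 semitones. A major third is 4, so 5 makes it augmented.

augmented third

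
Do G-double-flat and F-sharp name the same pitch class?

Gbb is pitch class 5; F# is pitch class 6.
The pitch classes differ (5 vs. 6), so they are not enharmonic equivalents.

No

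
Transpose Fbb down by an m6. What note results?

F down a major sixth is Ab, so the target letter is A.
From Fbb, a minor sixth is 8 semitones down: Abb.

Abb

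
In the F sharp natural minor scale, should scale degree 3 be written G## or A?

Each scale degree takes a distinct letter name. Degree 3 of a scale on F must use the letter A.
A and G## are enharmonically the same pitch, but only A uses the letter A, so it is the correct spelling here.

A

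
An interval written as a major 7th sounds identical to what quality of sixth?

A major seventh spans 11 semitones.
A sixth spanning 11 semitones is doubly augmented (the major sixth is 9).

doubly augmented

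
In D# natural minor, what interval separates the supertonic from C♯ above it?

The supertonic of D# natural minor is E#.
E# up to C#: letters E→C make it a sixth; 8 semitones makes it minor.

minor sixth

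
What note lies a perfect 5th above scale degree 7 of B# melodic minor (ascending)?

Scale degree 7 of B# melodic minor (ascending) is A##.
A perfect fifth (7 semitones) above A## lands on the letter E, giving E##.

E##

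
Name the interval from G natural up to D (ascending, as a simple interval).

Counting letters G–A–B–C–D gives a fifth.
G→D = 7 semitones, exactly the perfect fifth.

perfect fifth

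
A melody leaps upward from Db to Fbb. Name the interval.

Counting letters D–E–F gives a third.
Db→Fbb = 2 semitones, 2 narrower than the major third (4), so diminished.

diminished third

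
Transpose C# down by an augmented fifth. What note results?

F

C down a perfect fifth is F, so the target letter is F.
From C#, an augmented fifth is 8 semitones down: F.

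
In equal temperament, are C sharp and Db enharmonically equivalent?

Yes

C# = pitch class 1 and Db = pitch class 1 — the same pitch class, so they are enharmonic equivalents.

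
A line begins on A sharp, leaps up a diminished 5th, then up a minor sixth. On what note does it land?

A diminished fifth up from A# is E (letter E, 6 semitones up).
A minor sixth up from E is C (letter C, 8 semitones up).

C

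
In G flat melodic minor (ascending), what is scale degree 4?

Cb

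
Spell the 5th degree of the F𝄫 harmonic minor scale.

Degree 5 takes the letter 4 steps above F, which is C.
In harmonic minor, degree 5 sits 7 semitones above the tonic. Fbb + 7 semitones is pitch class 10, spelled on C as Cbb.

Cbb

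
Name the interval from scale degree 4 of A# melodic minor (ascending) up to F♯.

Scale degree 4 of A# melodic minor (ascending) is D#.
D# up to F#: letters D→F make it a third; 3 semitones makes it minor.

minor third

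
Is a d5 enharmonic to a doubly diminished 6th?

A diminished fifth spans 6 semitones; a doubly diminished sixth spans 6.
They are enharmonically equivalent.

Yes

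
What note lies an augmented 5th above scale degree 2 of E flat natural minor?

Scale degree 2 of Eb natural minor is F.
An augmented fifth (8 semitones) above F lands on the letter C, giving C#.

C#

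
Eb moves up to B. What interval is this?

The letter names run E→B, a span of 4 letter steps, so the interval is some kind of fifth.
Eb to B is 8 semitones. A perfect fifth is 7, so 8 makes it augmented.

augmented fifth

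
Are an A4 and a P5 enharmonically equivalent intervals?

No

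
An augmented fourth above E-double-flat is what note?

A fourth above E lands on the letter A.
An augmented fourth spans 6 semitones, so Ebb moves to pitch class 8. On the letter A that is Ab.

Ab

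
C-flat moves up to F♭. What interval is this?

Counting letters C–D–E–F gives a fourth.
Cb→Fb = 5 semitones, exactly the perfect fourth.

perfect fourth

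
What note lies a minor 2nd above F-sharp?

A second above F lands on the letter G.
A minor second spans 1 semitone, so F# moves to pitch class 7. On the letter G that is G.

G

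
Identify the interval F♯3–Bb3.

diminished fourth

The letter names run F→B, a span of 3 letter steps, so the interval is some kind of fourth.
F# to Bb is 4 semitones. A perfect fourth is 5, so 4 makes it diminished.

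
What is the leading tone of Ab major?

G

The Ab major scale runs Ab Bb C Db Eb F G.
Degree 7 is G.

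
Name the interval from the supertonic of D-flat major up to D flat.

minor seventh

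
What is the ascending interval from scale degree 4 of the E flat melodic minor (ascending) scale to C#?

Scale degree 4 of Eb melodic minor (ascending) is Ab.
Ab up to C#: letters A→C make it a third; 5 semitones makes it augmented.

augmented third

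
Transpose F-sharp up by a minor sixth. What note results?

A sixth above F lands on the letter D.
A minor sixth spans 8 semitones, so F# moves to pitch class 2. On the letter D that is D.

D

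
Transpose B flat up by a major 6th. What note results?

B up a major sixth is G#, so the target letter is G.
From Bb, a major sixth is 9 semitones up: G.

G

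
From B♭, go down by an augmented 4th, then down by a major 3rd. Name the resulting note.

Dbb

An augmented fourth down from Bb is Fb (letter F, 6 semitones down).
A major third down from Fb is Dbb (letter D, 4 semitones down).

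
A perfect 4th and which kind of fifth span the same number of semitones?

doubly diminished

A perfect fourth spans 5 semitones.
A fifth spanning 5 semitones is doubly diminished (the perfect fifth is 7).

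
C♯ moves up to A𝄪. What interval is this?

Counting letters C–D–E–F–G–A gives a sixth.
C#→A## = 10 semitones, 1 wider than the major sixth (9), so augmented.

augmented sixth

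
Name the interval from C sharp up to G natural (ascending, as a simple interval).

The letter names run C→G, a span of 4 letter steps, so the interval is some kind of fifth.
C# to G is 6 semitones. A perfect fifth is 7, so 6 makes it diminished.

diminished fifth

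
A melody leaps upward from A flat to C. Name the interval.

major third

The letter names run A→C, a span of 2 letter steps, so the interval is some kind of third.
Ab to C is 4 semitones. A major third is 4, so 4 makes it major.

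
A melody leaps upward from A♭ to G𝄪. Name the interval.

doubly augmented seventh

The letter names run A→G, a span of 6 letter steps, so the interval is some kind of seventh.
Ab to G## is 13 semitones. A major seventh is 11, so 13 makes it doubly augmented.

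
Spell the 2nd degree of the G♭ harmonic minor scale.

Ab

Degree 2 takes the letter 1 step above G, which is A.
In harmonic minor, degree 2 sits 2 semitones above the tonic. Gb + 2 semitones is pitch class 8, spelled on A as Ab.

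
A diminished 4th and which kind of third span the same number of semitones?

major

A diminished fourth spans 4 semitones.
A third spanning 4 semitones is major (the major third is 4).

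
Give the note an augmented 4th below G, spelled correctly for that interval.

Db

A fourth below G lands on the letter D.
An augmented fourth spans 6 semitones, so G moves to pitch class 1. On the letter D that is Db.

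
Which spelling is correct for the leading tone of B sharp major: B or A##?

A##

Each scale degree takes a distinct letter name. Degree 7 of a scale on B must use the letter A.
A## and B are enharmonically the same pitch, but only A## uses the letter A, so it is the correct spelling here.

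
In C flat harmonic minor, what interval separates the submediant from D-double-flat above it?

perfect fourth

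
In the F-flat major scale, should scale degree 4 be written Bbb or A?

Each scale degree takes a distinct letter name. Degree 4 of a scale on F must use the letter B.
Bbb and A are enharmonically the same pitch, but only Bbb uses the letter B, so it is the correct spelling here.

Bbb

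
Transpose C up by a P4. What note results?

F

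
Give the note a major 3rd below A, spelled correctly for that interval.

F

A third below A lands on the letter F.
A major third spans 4 semitones, so A moves to pitch class 5. On the letter F that is F.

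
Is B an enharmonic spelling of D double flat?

No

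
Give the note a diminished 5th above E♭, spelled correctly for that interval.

Bbb

A fifth above E lands on the letter B.
A diminished fifth spans 6 semitones, so Eb moves to pitch class 9. On the letter B that is Bbb.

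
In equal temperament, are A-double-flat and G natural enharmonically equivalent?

Abb = pitch class 7 and G = pitch class 7 — the same pitch class, so they are enharmonic equivalents.

Yes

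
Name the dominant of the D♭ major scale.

Ab

The Db major scale runs Db Eb F Gb Ab Bb C.
Degree 5 is Ab.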